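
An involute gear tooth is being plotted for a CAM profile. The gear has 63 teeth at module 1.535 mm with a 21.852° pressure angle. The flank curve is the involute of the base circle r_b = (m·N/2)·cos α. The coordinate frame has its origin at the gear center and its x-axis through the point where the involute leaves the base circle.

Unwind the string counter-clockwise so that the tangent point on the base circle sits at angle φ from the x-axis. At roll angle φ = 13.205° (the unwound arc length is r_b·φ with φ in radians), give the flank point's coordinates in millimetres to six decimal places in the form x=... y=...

pitch radius r_p = m·N/2 = 1.535·63/2 = 48.352500
base radius r_b = r_p·cos α = 48.352500·cos 21.852° = 44.878296
roll angle φ = 13.205° = 0.23047073 rad
x = r_b·(cos φ + φ·sin φ) = 44.878296·(0.97355897 + 0.23047073·0.22843583) = 46.054410
y = r_b·(sin φ − φ·cos φ) = 44.878296·(0.22843583 − 0.23047073·0.97355897) = 0.182160

x=46.054410 y=0.182160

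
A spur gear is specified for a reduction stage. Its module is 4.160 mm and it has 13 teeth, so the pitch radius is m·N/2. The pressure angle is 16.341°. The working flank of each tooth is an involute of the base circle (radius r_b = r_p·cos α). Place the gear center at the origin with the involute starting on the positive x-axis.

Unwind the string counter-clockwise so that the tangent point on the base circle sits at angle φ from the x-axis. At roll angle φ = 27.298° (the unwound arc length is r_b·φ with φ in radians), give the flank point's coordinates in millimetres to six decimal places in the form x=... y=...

pitch radius r_p = m·N/2 = 4.160·13/2 = 27.040000
base radius r_b = r_p·cos α = 27.040000·cos 16.341° = 25.947698
roll angle φ = 27.298° = 0.47643998 rad
x = r_b·(cos φ + φ·sin φ) = 25.947698·(0.88863324 + 0.47643998·0.45861854) = 28.727668
y = r_b·(sin φ − φ·cos φ) = 25.947698·(0.45861854 − 0.47643998·0.88863324) = 0.914348

x=28.727668 y=0.914348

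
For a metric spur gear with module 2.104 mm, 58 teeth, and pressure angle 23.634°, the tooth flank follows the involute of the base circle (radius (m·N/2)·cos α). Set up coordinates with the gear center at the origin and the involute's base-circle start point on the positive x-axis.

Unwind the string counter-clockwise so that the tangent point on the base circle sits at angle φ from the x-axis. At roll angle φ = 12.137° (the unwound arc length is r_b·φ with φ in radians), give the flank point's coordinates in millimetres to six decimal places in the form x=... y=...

x=57.138388 y=0.176317

pitch radius r_p = m·N/2 = 2.104·58/2 = 61.016000
base radius r_b = r_p·cos α = 61.016000·cos 23.634° = 55.898283
roll angle φ = 12.137° = 0.21183061 rad
x = r_b·(cos φ + φ·sin φ) = 55.898283·(0.97764767 + 0.21183061·0.21024994) = 57.138388
y = r_b·(sin φ − φ·cos φ) = 55.898283·(0.21024994 − 0.21183061·0.97764767) = 0.176317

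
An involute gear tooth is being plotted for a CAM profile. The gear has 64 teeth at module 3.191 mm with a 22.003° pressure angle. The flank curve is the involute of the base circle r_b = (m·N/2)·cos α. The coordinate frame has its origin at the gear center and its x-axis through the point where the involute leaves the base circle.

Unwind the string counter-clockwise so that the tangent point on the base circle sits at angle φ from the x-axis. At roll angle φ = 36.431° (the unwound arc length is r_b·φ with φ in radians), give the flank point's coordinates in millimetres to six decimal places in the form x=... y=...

x=111.921414 y=7.789269

pitch radius r_p = m·N/2 = 3.191·64/2 = 102.112000
base radius r_b = r_p·cos α = 102.112000·cos 22.003° = 94.674595
roll angle φ = 36.431° = 0.63584090 rad
x = r_b·(cos φ + φ·sin φ) = 94.674595·(0.80457261 + 0.63584090·0.59385429) = 111.921414
y = r_b·(sin φ − φ·cos φ) = 94.674595·(0.59385429 − 0.63584090·0.80457261) = 7.789269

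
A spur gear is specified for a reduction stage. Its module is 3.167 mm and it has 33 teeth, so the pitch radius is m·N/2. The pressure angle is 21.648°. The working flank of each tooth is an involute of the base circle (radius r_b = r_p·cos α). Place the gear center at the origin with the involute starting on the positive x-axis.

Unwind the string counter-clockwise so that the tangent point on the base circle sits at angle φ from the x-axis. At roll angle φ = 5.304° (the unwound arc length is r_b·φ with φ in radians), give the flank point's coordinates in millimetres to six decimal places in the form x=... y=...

pitch radius r_p = m·N/2 = 3.167·33/2 = 52.255500
base radius r_b = r_p·cos α = 52.255500·cos 21.648° = 48.569803
roll angle φ = 5.304° = 0.09257226 rad
x = r_b·(cos φ + φ·sin φ) = 48.569803·(0.99571825 + 0.09257226·0.09244010) = 48.777469
y = r_b·(sin φ − φ·cos φ) = 48.569803·(0.09244010 − 0.09257226·0.99571825) = 0.012833

x=48.777469 y=0.012833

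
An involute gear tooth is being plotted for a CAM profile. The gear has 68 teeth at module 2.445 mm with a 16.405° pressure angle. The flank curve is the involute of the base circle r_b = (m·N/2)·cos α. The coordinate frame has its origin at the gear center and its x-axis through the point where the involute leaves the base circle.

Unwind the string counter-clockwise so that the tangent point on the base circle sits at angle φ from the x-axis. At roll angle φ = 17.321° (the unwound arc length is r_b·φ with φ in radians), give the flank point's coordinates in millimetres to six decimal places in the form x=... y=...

pitch radius r_p = m·N/2 = 2.445·68/2 = 83.130000
base radius r_b = r_p·cos α = 83.130000·cos 16.405° = 79.745722
roll angle φ = 17.321° = 0.30230848 rad
x = r_b·(cos φ + φ·sin φ) = 79.745722·(0.95465174 + 0.30230848·0.29772479) = 83.306885
y = r_b·(sin φ − φ·cos φ) = 79.745722·(0.29772479 − 0.30230848·0.95465174) = 0.727718

x=83.306885 y=0.727718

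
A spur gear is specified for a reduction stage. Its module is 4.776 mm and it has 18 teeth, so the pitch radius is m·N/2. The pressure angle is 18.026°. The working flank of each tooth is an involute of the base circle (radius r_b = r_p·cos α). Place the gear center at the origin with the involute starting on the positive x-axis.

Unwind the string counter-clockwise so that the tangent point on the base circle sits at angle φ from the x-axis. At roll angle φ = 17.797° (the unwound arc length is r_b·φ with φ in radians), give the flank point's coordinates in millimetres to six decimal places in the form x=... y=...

pitch radius r_p = m·N/2 = 4.776·18/2 = 42.984000
base radius r_b = r_p·cos α = 42.984000·cos 18.026° = 40.874182
roll angle φ = 17.797° = 0.31061625 rad
x = r_b·(cos φ + φ·sin φ) = 40.874182·(0.95214540 + 0.31061625·0.30564545) = 42.798695
y = r_b·(sin φ − φ·cos φ) = 40.874182·(0.30564545 − 0.31061625·0.95214540) = 0.404394

x=42.798695 y=0.404394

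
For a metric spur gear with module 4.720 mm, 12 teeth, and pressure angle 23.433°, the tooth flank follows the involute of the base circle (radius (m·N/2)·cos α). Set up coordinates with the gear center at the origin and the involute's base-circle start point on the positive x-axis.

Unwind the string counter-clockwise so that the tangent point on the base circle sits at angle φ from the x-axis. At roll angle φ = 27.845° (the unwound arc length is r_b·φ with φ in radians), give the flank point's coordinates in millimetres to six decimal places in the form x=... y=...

x=28.874040 y=0.970894

pitch radius r_p = m·N/2 = 4.720·12/2 = 28.320000
base radius r_b = r_p·cos α = 28.320000·cos 23.433° = 25.984329
roll angle φ = 27.845° = 0.48598693 rad
x = r_b·(cos φ + φ·sin φ) = 25.984329·(0.88421440 + 0.48598693·0.46708124) = 28.874040
y = r_b·(sin φ − φ·cos φ) = 25.984329·(0.46708124 − 0.48598693·0.88421440) = 0.970894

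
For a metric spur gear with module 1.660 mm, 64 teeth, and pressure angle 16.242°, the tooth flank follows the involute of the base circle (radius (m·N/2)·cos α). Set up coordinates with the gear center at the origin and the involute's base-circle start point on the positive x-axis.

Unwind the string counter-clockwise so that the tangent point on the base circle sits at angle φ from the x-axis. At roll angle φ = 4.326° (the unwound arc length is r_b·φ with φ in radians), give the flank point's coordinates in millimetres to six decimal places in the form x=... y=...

pitch radius r_p = m·N/2 = 1.660·64/2 = 53.120000
base radius r_b = r_p·cos α = 53.120000·cos 16.242° = 50.999923
roll angle φ = 4.326° = 0.07550294 rad
x = r_b·(cos φ + φ·sin φ) = 50.999923·(0.99715101 + 0.07550294·0.07543123) = 51.145084
y = r_b·(sin φ − φ·cos φ) = 50.999923·(0.07543123 − 0.07550294·0.99715101) = 0.007313

x=51.145084 y=0.007313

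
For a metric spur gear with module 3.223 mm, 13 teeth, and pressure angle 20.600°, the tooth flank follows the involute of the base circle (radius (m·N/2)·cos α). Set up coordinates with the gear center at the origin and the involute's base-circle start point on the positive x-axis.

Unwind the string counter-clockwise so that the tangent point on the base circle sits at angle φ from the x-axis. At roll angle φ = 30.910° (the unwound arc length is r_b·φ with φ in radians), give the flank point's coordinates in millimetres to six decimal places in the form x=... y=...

pitch radius r_p = m·N/2 = 3.223·13/2 = 20.949500
base radius r_b = r_p·cos α = 20.949500·cos 20.600° = 19.609979
roll angle φ = 30.910° = 0.53948127 rad
x = r_b·(cos φ + φ·sin φ) = 19.609979·(0.85797526 + 0.53948127·0.51369100) = 22.259325
y = r_b·(sin φ − φ·cos φ) = 19.609979·(0.51369100 − 0.53948127·0.85797526) = 0.996764

x=22.259325 y=0.996764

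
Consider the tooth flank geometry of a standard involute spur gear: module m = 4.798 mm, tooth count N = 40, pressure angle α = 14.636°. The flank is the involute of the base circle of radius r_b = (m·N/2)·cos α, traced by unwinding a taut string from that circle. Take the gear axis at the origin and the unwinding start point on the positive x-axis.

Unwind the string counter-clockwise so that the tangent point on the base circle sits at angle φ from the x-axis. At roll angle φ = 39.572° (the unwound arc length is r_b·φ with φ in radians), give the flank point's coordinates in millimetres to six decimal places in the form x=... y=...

pitch radius r_p = m·N/2 = 4.798·40/2 = 95.960000
base radius r_b = r_p·cos α = 95.960000·cos 14.636° = 92.846156
roll angle φ = 39.572° = 0.69066169 rad
x = r_b·(cos φ + φ·sin φ) = 92.846156·(0.77082465 + 0.69066169·0.63704737) = 112.418949
y = r_b·(sin φ − φ·cos φ) = 92.846156·(0.63704737 − 0.69066169·0.77082465) = 9.718050

x=112.418949 y=9.718050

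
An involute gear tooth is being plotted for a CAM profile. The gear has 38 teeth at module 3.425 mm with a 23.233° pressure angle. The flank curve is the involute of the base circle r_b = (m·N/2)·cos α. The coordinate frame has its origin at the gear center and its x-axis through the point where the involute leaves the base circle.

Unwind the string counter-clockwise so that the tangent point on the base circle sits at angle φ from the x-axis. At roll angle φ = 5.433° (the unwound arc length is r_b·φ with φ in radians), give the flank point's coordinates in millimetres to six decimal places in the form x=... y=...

pitch radius r_p = m·N/2 = 3.425·38/2 = 65.075000
base radius r_b = r_p·cos α = 65.075000·cos 23.233° = 59.797957
roll angle φ = 5.433° = 0.09482374 rad
x = r_b·(cos φ + φ·sin φ) = 59.797957·(0.99550760 + 0.09482374·0.09468170) = 60.066191
y = r_b·(sin φ − φ·cos φ) = 59.797957·(0.09468170 − 0.09482374·0.99550760) = 0.016980

x=60.066191 y=0.016980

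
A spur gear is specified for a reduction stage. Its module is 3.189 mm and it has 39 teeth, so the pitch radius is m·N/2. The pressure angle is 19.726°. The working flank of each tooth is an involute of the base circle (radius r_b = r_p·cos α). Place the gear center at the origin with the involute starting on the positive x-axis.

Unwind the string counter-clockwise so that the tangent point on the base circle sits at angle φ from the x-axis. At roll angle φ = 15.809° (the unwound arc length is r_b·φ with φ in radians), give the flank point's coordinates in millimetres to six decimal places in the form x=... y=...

pitch radius r_p = m·N/2 = 3.189·39/2 = 62.185500
base radius r_b = r_p·cos α = 62.185500·cos 19.726° = 58.536298
roll angle φ = 15.809° = 0.27591910 rad
x = r_b·(cos φ + φ·sin φ) = 58.536298·(0.96217521 + 0.27591910·0.27243139) = 60.722291
y = r_b·(sin φ − φ·cos φ) = 58.536298·(0.27243139 − 0.27591910·0.96217521) = 0.406761

x=60.722291 y=0.406761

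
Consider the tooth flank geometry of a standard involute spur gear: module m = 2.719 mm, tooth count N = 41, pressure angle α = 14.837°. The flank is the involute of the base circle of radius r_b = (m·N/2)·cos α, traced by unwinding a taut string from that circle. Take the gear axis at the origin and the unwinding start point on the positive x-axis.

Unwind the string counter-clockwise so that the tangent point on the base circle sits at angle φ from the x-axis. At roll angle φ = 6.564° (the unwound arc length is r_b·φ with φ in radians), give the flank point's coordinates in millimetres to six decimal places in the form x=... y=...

x=54.233475 y=0.026970

pitch radius r_p = m·N/2 = 2.719·41/2 = 55.739500
base radius r_b = r_p·cos α = 55.739500·cos 14.837° = 53.881046
roll angle φ = 6.564° = 0.11456341 rad
x = r_b·(cos φ + φ·sin φ) = 53.881046·(0.99344479 + 0.11456341·0.11431297) = 54.233475
y = r_b·(sin φ − φ·cos φ) = 53.881046·(0.11431297 − 0.11456341·0.99344479) = 0.026970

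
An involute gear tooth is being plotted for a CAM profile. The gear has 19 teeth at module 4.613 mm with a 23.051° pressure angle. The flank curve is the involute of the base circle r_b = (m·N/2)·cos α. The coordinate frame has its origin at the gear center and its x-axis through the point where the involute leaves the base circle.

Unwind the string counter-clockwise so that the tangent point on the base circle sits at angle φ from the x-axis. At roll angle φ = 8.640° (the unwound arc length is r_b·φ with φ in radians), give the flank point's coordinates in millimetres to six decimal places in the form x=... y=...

pitch radius r_p = m·N/2 = 4.613·19/2 = 43.823500
base radius r_b = r_p·cos α = 43.823500·cos 23.051° = 40.324487
roll angle φ = 8.640° = 0.15079645 rad
x = r_b·(cos φ + φ·sin φ) = 40.324487·(0.98865174 + 0.15079645·0.15022559) = 40.780364
y = r_b·(sin φ − φ·cos φ) = 40.324487·(0.15022559 − 0.15079645·0.98865174) = 0.045987

x=40.780364 y=0.045987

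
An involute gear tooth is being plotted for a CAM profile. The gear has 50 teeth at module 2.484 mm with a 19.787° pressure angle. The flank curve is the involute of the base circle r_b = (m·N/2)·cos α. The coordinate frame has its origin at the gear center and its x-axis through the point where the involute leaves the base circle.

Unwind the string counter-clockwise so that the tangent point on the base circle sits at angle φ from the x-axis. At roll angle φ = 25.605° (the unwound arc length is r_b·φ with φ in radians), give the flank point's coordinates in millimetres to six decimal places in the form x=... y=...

x=63.980291 y=1.703918

pitch radius r_p = m·N/2 = 2.484·50/2 = 62.100000
base radius r_b = r_p·cos α = 62.100000·cos 19.787° = 58.433467
roll angle φ = 25.605° = 0.44689155 rad
x = r_b·(cos φ + φ·sin φ) = 58.433467·(0.90179482 + 0.44689155·0.43216445) = 63.980291
y = r_b·(sin φ − φ·cos φ) = 58.433467·(0.43216445 − 0.44689155·0.90179482) = 1.703918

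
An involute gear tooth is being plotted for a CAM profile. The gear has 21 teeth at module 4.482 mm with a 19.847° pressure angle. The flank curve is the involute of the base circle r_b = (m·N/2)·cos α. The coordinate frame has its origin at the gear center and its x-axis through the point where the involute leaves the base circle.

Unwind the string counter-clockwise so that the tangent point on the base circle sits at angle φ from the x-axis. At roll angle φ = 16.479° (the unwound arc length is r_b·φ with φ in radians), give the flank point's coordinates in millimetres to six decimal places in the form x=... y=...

pitch radius r_p = m·N/2 = 4.482·21/2 = 47.061000
base radius r_b = r_p·cos α = 47.061000·cos 19.847° = 44.265698
roll angle φ = 16.479° = 0.28761281 rad
x = r_b·(cos φ + φ·sin φ) = 44.265698·(0.95892377 + 0.28761281·0.28366390) = 46.058863
y = r_b·(sin φ − φ·cos φ) = 44.265698·(0.28366390 − 0.28761281·0.95892377) = 0.348156

x=46.058863 y=0.348156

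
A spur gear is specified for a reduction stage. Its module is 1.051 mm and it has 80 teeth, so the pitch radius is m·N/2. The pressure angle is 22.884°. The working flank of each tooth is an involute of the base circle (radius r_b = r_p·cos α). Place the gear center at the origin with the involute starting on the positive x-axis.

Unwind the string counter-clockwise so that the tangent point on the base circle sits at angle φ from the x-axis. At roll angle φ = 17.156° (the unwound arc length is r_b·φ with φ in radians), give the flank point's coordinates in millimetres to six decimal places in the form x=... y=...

x=40.428749 y=0.343496

pitch radius r_p = m·N/2 = 1.051·80/2 = 42.040000
base radius r_b = r_p·cos α = 42.040000·cos 22.884° = 38.731201
roll angle φ = 17.156° = 0.29942869 rad
x = r_b·(cos φ + φ·sin φ) = 38.731201·(0.95550517 + 0.29942869·0.29497436) = 40.428749
y = r_b·(sin φ − φ·cos φ) = 38.731201·(0.29497436 − 0.29942869·0.95550517) = 0.343496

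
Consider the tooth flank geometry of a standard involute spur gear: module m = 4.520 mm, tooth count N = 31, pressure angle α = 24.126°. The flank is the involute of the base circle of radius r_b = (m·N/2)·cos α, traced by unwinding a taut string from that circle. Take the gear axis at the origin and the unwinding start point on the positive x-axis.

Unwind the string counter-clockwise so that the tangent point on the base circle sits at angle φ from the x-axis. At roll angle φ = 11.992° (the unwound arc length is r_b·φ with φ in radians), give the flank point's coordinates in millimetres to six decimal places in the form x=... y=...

x=65.325369 y=0.194561

pitch radius r_p = m·N/2 = 4.520·31/2 = 70.060000
base radius r_b = r_p·cos α = 70.060000·cos 24.126° = 63.940174
roll angle φ = 11.992° = 0.20929988 rad
x = r_b·(cos φ + φ·sin φ) = 63.940174·(0.97817662 + 0.20929988·0.20777511) = 65.325369
y = r_b·(sin φ − φ·cos φ) = 63.940174·(0.20777511 − 0.20929988·0.97817662) = 0.194561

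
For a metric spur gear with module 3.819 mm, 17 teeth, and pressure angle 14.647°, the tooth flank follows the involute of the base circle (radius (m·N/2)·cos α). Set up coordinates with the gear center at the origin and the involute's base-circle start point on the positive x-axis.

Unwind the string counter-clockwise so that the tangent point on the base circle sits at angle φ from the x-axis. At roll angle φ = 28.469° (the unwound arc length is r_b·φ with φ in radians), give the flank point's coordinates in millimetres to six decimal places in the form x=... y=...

pitch radius r_p = m·N/2 = 3.819·17/2 = 32.461500
base radius r_b = r_p·cos α = 32.461500·cos 14.647° = 31.406568
roll angle φ = 28.469° = 0.49687778 rad
x = r_b·(cos φ + φ·sin φ) = 31.406568·(0.87907515 + 0.49687778·0.47668320) = 35.047483
y = r_b·(sin φ − φ·cos φ) = 31.406568·(0.47668320 − 0.49687778·0.87907515) = 1.252817

x=35.047483 y=1.252817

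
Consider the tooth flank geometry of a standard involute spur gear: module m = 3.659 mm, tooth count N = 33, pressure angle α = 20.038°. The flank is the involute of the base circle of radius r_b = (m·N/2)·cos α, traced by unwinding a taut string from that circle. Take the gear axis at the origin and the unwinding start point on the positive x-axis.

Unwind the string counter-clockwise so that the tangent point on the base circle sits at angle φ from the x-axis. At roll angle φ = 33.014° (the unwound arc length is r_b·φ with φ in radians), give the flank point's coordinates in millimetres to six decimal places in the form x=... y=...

pitch radius r_p = m·N/2 = 3.659·33/2 = 60.373500
base radius r_b = r_p·cos α = 60.373500·cos 20.038° = 56.718825
roll angle φ = 33.014° = 0.57620300 rad
x = r_b·(cos φ + φ·sin φ) = 56.718825·(0.83853746 + 0.57620300·0.54484394) = 65.367208
y = r_b·(sin φ − φ·cos φ) = 56.718825·(0.54484394 − 0.57620300·0.83853746) = 3.498198

x=65.367208 y=3.498198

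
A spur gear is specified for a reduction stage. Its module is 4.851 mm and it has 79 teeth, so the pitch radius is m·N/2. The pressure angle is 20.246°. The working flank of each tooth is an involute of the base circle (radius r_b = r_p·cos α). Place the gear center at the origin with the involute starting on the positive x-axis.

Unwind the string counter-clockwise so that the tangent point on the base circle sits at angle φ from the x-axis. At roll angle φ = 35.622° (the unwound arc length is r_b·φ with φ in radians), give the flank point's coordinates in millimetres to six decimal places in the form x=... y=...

pitch radius r_p = m·N/2 = 4.851·79/2 = 191.614500
base radius r_b = r_p·cos α = 191.614500·cos 20.246° = 179.775693
roll angle φ = 35.622° = 0.62172119 rad
x = r_b·(cos φ + φ·sin φ) = 179.775693·(0.81287718 + 0.62172119·0.58243514) = 211.234542
y = r_b·(sin φ − φ·cos φ) = 179.775693·(0.58243514 − 0.62172119·0.81287718) = 13.852107

x=211.234542 y=13.852107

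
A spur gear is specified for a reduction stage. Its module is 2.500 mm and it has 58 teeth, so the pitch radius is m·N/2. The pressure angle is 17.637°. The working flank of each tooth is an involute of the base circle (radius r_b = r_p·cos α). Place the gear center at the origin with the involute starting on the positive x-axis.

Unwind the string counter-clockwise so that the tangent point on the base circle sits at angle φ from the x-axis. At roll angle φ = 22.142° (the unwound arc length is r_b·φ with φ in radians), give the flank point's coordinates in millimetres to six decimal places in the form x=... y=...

x=74.060375 y=1.309454

pitch radius r_p = m·N/2 = 2.500·58/2 = 72.500000
base radius r_b = r_p·cos α = 72.500000·cos 17.637° = 69.092153
roll angle φ = 22.142° = 0.38645080 rad
x = r_b·(cos φ + φ·sin φ) = 69.092153·(0.92625260 + 0.38645080·0.37690334) = 74.060375
y = r_b·(sin φ − φ·cos φ) = 69.092153·(0.37690334 − 0.38645080·0.92625260) = 1.309454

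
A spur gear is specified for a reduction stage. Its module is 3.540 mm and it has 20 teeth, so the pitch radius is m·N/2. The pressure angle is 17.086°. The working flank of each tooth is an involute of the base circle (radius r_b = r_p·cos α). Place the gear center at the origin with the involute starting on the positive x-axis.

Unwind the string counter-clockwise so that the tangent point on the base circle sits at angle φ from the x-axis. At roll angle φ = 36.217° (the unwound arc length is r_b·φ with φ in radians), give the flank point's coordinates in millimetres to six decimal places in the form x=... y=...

pitch radius r_p = m·N/2 = 3.540·20/2 = 35.400000
base radius r_b = r_p·cos α = 35.400000·cos 17.086° = 33.837615
roll angle φ = 36.217° = 0.63210590 rad
x = r_b·(cos φ + φ·sin φ) = 33.837615·(0.80678504 + 0.63210590·0.59084507) = 39.937241
y = r_b·(sin φ − φ·cos φ) = 33.837615·(0.59084507 − 0.63210590·0.80678504) = 2.736498

x=39.937241 y=2.736498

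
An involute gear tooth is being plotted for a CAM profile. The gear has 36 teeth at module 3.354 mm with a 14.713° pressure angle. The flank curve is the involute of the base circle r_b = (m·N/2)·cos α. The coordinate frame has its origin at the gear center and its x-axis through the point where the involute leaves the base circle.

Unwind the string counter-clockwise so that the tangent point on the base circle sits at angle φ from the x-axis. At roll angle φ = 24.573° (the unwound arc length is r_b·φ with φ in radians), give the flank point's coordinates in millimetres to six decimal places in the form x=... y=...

x=63.518261 y=1.507413

pitch radius r_p = m·N/2 = 3.354·36/2 = 60.372000
base radius r_b = r_p·cos α = 60.372000·cos 14.713° = 58.392411
roll angle φ = 24.573° = 0.42887976 rad
x = r_b·(cos φ + φ·sin φ) = 58.392411·(0.90943218 + 0.42887976·0.41585228) = 63.518261
y = r_b·(sin φ − φ·cos φ) = 58.392411·(0.41585228 − 0.42887976·0.90943218) = 1.507413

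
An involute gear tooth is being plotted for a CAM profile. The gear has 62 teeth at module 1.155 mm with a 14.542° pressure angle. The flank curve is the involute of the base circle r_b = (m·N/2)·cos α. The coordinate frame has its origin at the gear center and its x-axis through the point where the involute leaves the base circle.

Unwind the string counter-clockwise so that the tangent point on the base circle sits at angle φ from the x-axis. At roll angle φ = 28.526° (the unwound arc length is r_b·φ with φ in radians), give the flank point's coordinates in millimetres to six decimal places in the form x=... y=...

pitch radius r_p = m·N/2 = 1.155·62/2 = 35.805000
base radius r_b = r_p·cos α = 35.805000·cos 14.542° = 34.657945
roll angle φ = 28.526° = 0.49787262 rad
x = r_b·(cos φ + φ·sin φ) = 34.657945·(0.87860049 + 0.49787262·0.47755751) = 38.690858
y = r_b·(sin φ − φ·cos φ) = 34.657945·(0.47755751 − 0.49787262·0.87860049) = 1.390698

x=38.690858 y=1.390698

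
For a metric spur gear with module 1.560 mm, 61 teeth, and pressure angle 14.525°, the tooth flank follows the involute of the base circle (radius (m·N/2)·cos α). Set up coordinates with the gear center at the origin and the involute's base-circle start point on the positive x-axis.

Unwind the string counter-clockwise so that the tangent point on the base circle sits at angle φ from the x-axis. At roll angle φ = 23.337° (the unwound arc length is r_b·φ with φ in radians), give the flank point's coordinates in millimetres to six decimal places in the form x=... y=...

pitch radius r_p = m·N/2 = 1.560·61/2 = 47.580000
base radius r_b = r_p·cos α = 47.580000·cos 14.525° = 46.059262
roll angle φ = 23.337° = 0.40730749 rad
x = r_b·(cos φ + φ·sin φ) = 46.059262·(0.91819076 + 0.40730749·0.39613853) = 49.722860
y = r_b·(sin φ − φ·cos φ) = 46.059262·(0.39613853 − 0.40730749·0.91819076) = 1.020330

x=49.722860 y=1.020330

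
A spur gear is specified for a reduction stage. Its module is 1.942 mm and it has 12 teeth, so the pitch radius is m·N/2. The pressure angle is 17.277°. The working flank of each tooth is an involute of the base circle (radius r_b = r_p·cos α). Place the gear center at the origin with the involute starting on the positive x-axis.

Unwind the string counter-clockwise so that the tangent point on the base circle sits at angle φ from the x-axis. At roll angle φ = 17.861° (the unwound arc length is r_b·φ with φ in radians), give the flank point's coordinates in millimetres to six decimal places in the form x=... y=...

pitch radius r_p = m·N/2 = 1.942·12/2 = 11.652000
base radius r_b = r_p·cos α = 11.652000·cos 17.277° = 11.126263
roll angle φ = 17.861° = 0.31173326 rad
x = r_b·(cos φ + φ·sin φ) = 11.126263·(0.95180339 + 0.31173326·0.30670882) = 11.653812
y = r_b·(sin φ − φ·cos φ) = 11.126263·(0.30670882 − 0.31173326·0.95180339) = 0.111263

x=11.653812 y=0.111263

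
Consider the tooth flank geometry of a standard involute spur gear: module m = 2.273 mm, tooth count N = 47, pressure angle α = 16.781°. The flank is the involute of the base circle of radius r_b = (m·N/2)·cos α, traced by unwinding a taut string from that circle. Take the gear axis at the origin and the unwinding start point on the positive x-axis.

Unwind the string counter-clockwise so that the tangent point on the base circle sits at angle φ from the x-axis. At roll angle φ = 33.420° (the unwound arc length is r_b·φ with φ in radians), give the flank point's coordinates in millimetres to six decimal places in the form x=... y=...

pitch radius r_p = m·N/2 = 2.273·47/2 = 53.415500
base radius r_b = r_p·cos α = 53.415500·cos 16.781° = 51.140817
roll angle φ = 33.420° = 0.58328904 rad
x = r_b·(cos φ + φ·sin φ) = 51.140817·(0.83465566 + 0.58328904·0.55077212) = 59.114437
y = r_b·(sin φ − φ·cos φ) = 51.140817·(0.55077212 − 0.58328904·0.83465566) = 3.269260

x=59.114437 y=3.269260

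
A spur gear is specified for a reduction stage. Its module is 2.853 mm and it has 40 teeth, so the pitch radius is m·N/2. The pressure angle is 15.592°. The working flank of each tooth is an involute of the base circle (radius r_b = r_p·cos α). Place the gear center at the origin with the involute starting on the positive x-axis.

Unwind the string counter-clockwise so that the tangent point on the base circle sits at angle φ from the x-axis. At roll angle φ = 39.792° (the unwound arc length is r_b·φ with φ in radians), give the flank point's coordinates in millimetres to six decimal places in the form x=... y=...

pitch radius r_p = m·N/2 = 2.853·40/2 = 57.060000
base radius r_b = r_p·cos α = 57.060000·cos 15.592° = 54.960198
roll angle φ = 39.792° = 0.69450142 rad
x = r_b·(cos φ + φ·sin φ) = 54.960198·(0.76837289 + 0.69450142·0.64000242) = 66.658777
y = r_b·(sin φ − φ·cos φ) = 54.960198·(0.64000242 − 0.69450142·0.76837289) = 5.845916

x=66.658777 y=5.845916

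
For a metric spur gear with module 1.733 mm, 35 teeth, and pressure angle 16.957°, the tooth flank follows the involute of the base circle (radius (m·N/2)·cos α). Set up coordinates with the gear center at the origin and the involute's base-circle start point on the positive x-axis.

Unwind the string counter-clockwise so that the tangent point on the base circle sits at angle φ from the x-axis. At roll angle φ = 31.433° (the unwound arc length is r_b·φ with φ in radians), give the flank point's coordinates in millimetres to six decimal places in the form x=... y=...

x=33.051409 y=1.549077

pitch radius r_p = m·N/2 = 1.733·35/2 = 30.327500
base radius r_b = r_p·cos α = 30.327500·cos 16.957° = 29.008979
roll angle φ = 31.433° = 0.54860934 rad
x = r_b·(cos φ + φ·sin φ) = 29.008979·(0.85325058 + 0.54860934·0.52150116) = 33.051409
y = r_b·(sin φ − φ·cos φ) = 29.008979·(0.52150116 − 0.54860934·0.85325058) = 1.549077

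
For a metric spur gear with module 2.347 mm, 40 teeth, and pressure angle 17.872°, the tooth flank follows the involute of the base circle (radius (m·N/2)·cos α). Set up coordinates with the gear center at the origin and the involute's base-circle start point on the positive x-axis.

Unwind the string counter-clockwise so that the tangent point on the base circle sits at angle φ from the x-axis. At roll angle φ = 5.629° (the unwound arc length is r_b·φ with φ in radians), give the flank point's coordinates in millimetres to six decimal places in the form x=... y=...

pitch radius r_p = m·N/2 = 2.347·40/2 = 46.940000
base radius r_b = r_p·cos α = 46.940000·cos 17.872° = 44.674887
roll angle φ = 5.629° = 0.09824458 rad
x = r_b·(cos φ + φ·sin φ) = 44.674887·(0.99517788 + 0.09824458·0.09808662) = 44.889967
y = r_b·(sin φ − φ·cos φ) = 44.674887·(0.09808662 − 0.09824458·0.99517788) = 0.014107

x=44.889967 y=0.014107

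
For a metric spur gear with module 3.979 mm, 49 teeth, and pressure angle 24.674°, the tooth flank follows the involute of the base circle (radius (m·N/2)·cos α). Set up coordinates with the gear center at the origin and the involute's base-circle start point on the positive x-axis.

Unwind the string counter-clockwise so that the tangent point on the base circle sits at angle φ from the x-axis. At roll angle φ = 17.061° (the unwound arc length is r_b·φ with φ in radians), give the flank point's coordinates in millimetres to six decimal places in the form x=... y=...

pitch radius r_p = m·N/2 = 3.979·49/2 = 97.485500
base radius r_b = r_p·cos α = 97.485500·cos 24.674° = 88.584850
roll angle φ = 17.061° = 0.29777062 rad
x = r_b·(cos φ + φ·sin φ) = 88.584850·(0.95599294 + 0.29777062·0.29338967) = 92.425514
y = r_b·(sin φ − φ·cos φ) = 88.584850·(0.29338967 − 0.29777062·0.95599294) = 0.772731

x=92.425514 y=0.772731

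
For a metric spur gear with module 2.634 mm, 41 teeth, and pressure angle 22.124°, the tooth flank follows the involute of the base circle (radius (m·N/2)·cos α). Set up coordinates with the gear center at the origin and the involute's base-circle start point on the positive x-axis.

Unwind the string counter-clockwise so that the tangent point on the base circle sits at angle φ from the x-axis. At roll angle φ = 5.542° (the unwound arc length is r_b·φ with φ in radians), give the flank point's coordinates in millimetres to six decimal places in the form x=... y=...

pitch radius r_p = m·N/2 = 2.634·41/2 = 53.997000
base radius r_b = r_p·cos α = 53.997000·cos 22.124° = 50.021253
roll angle φ = 5.542° = 0.09672615 rad
x = r_b·(cos φ + φ·sin φ) = 50.021253·(0.99532567 + 0.09672615·0.09657539) = 50.254704
y = r_b·(sin φ − φ·cos φ) = 50.021253·(0.09657539 − 0.09672615·0.99532567) = 0.015075

x=50.254704 y=0.015075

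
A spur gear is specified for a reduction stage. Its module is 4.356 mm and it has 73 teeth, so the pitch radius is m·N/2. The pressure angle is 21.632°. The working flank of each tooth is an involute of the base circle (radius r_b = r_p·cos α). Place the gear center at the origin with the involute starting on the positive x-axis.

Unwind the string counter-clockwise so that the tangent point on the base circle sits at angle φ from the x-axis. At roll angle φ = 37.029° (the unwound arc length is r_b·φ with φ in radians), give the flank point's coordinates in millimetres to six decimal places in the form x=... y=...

pitch radius r_p = m·N/2 = 4.356·73/2 = 158.994000
base radius r_b = r_p·cos α = 158.994000·cos 21.632° = 147.796170
roll angle φ = 37.029° = 0.64627797 rad
x = r_b·(cos φ + φ·sin φ) = 147.796170·(0.79833080 + 0.64627797·0.60221917) = 175.512650
y = r_b·(sin φ − φ·cos φ) = 147.796170·(0.60221917 − 0.64627797·0.79833080) = 12.751198

x=175.512650 y=12.751198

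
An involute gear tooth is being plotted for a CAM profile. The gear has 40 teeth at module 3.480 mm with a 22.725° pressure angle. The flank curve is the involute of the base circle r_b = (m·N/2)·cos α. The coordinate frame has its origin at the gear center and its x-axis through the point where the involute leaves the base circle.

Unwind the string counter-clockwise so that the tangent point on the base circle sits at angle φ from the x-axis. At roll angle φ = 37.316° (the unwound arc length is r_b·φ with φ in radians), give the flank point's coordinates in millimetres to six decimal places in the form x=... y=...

x=76.402128 y=5.664683

pitch radius r_p = m·N/2 = 3.480·40/2 = 69.600000
base radius r_b = r_p·cos α = 69.600000·cos 22.725° = 64.196925
roll angle φ = 37.316° = 0.65128706 rad
x = r_b·(cos φ + φ·sin φ) = 64.196925·(0.79530423 + 0.65128706·0.60621051) = 76.402128
y = r_b·(sin φ − φ·cos φ) = 64.196925·(0.60621051 − 0.65128706·0.79530423) = 5.664683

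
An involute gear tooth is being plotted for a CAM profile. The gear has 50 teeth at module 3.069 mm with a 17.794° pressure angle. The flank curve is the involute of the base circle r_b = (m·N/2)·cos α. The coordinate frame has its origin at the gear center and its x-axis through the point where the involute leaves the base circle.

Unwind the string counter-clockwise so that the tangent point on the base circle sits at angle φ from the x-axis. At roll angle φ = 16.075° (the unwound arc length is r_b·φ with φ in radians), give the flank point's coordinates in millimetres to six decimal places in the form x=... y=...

x=75.873490 y=0.533567

pitch radius r_p = m·N/2 = 3.069·50/2 = 76.725000
base radius r_b = r_p·cos α = 76.725000·cos 17.794° = 73.054583
roll angle φ = 16.075° = 0.28056168 rad
x = r_b·(cos φ + φ·sin φ) = 73.054583·(0.96090006 + 0.28056168·0.27689541) = 75.873490
y = r_b·(sin φ − φ·cos φ) = 73.054583·(0.27689541 − 0.28056168·0.96090006) = 0.533567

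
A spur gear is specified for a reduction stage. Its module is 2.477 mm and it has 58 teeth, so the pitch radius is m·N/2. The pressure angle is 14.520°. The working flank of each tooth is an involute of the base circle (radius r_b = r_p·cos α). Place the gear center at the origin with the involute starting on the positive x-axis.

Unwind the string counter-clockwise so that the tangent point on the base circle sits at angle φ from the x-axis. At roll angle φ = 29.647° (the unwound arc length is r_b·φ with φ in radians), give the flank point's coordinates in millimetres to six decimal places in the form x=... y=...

x=78.233963 y=3.126128

pitch radius r_p = m·N/2 = 2.477·58/2 = 71.833000
base radius r_b = r_p·cos α = 71.833000·cos 14.520° = 69.538667
roll angle φ = 29.647° = 0.51743776 rad
x = r_b·(cos φ + φ·sin φ) = 69.538667·(0.86908945 + 0.51743776·0.49465495) = 78.233963
y = r_b·(sin φ − φ·cos φ) = 69.538667·(0.49465495 − 0.51743776·0.86908945) = 3.126128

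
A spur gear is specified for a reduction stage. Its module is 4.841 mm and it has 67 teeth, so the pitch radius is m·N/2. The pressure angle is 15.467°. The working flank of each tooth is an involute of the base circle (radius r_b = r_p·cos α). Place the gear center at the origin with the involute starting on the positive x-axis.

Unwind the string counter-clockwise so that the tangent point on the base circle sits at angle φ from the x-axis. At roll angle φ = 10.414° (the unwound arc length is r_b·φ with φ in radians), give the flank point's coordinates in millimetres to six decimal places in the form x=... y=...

pitch radius r_p = m·N/2 = 4.841·67/2 = 162.173500
base radius r_b = r_p·cos α = 162.173500·cos 15.467° = 156.300259
roll angle φ = 10.414° = 0.18175859 rad
x = r_b·(cos φ + φ·sin φ) = 156.300259·(0.98352733 + 0.18175859·0.18075947) = 158.860757
y = r_b·(sin φ − φ·cos φ) = 156.300259·(0.18075947 − 0.18175859·0.98352733) = 0.311808

x=158.860757 y=0.311808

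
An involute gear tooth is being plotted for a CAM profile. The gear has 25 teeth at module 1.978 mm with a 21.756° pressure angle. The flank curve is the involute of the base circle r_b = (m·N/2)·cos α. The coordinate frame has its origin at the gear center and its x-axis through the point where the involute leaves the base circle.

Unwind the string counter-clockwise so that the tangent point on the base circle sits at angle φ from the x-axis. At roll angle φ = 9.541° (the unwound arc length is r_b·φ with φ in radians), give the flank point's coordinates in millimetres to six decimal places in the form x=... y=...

x=23.280041 y=0.035248

pitch radius r_p = m·N/2 = 1.978·25/2 = 24.725000
base radius r_b = r_p·cos α = 24.725000·cos 21.756° = 22.963857
roll angle φ = 9.541° = 0.16652186 rad
x = r_b·(cos φ + φ·sin φ) = 22.963857·(0.98616724 + 0.16652186·0.16575333) = 23.280041
y = r_b·(sin φ − φ·cos φ) = 22.963857·(0.16575333 − 0.16652186·0.98616724) = 0.035248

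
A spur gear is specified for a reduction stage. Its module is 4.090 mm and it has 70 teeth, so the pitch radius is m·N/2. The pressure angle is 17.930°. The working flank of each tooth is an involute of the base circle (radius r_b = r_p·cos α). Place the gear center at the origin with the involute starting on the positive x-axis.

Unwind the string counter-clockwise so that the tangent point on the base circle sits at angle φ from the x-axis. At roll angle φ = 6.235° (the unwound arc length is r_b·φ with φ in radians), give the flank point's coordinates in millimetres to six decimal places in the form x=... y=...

pitch radius r_p = m·N/2 = 4.090·70/2 = 143.150000
base radius r_b = r_p·cos α = 143.150000·cos 17.930° = 136.197683
roll angle φ = 6.235° = 0.10882128 rad
x = r_b·(cos φ + φ·sin φ) = 136.197683·(0.99408481 + 0.10882128·0.10860663) = 137.001728
y = r_b·(sin φ − φ·cos φ) = 136.197683·(0.10860663 − 0.10882128·0.99408481) = 0.058435

x=137.001728 y=0.058435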